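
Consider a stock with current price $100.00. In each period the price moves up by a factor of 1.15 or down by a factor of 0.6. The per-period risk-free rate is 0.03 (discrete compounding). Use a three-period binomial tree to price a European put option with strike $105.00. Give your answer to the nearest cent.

Risk-neutral probability p = (1 + 0.03 − 0.6)/(1.15 − 0.6) = 0.4300/0.5500 = 0.7818
Terminal stock prices: S_uuu = 152.1, S_uud = 79.35, S_udd = 41.4, S_ddd = 21.6
Terminal payoffs (K − S): max(-47.09, 0) = 0, max(25.65, 0) = 25.65, max(63.6, 0) = 63.6, max(83.4, 0) = 83.4
Node uu (S = 132.2): V_uu = 1/1.03·[0.7818·0.0000 + 0.2182·25.6500] = 5.4334
Node ud (S = 69): V_ud = 1/1.03·[0.7818·25.6500 + 0.2182·63.6000] = 32.9417
Node dd (S = 36): V_dd = 1/1.03·[0.7818·63.6000 + 0.2182·83.4000] = 65.9417
Node u (S = 115): V_u = 1/1.03·[0.7818·5.4334 + 0.2182·32.9417] = 11.1021
Node d (S = 60): V_d = 1/1.03·[0.7818·32.9417 + 0.2182·65.9417] = 38.9726
Node 0 (S = 100): V_0 = 1/1.03·[0.7818·11.1021 + 0.2182·38.9726] = 16.6825

$16.68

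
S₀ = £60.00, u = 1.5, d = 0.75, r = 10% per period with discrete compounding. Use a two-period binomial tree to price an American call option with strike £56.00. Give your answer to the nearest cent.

Risk-neutral probability p = (1 + 0.1 − 0.75)/(1.5 − 0.75) = 0.3500/0.7500 = 0.4667
Terminal stock prices: S_uu = 135, S_ud = 67.5, S_dd = 33.75
Terminal payoffs (S − K): max(79, 0) = 79, max(11.5, 0) = 11.5, max(-22.25, 0) = 0
Node u (S = 90): continuation = 1/1.1·[0.4667·79.0000 + 0.5333·11.5000] = 39.0909; exercise value = 34.0000 ≤ continuation, so V_u = 39.0909
Node d (S = 45): continuation = 1/1.1·[0.4667·11.5000 + 0.5333·0.0000] = 4.8788; exercise value = 0.0000 ≤ continuation, so V_d = 4.8788
Node 0 (S = 60): continuation = 1/1.1·[0.4667·39.0909 + 0.5333·4.8788] = 18.9495; exercise value = 4.0000 ≤ continuation, so V_0 = 18.9495

£18.95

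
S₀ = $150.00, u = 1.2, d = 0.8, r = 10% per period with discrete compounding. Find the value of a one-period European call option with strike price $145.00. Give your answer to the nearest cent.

$23.86

Risk-neutral probability p = (1 + 0.1 − 0.8)/(1.2 − 0.8) = 0.3000/0.4000 = 0.7500
Terminal stock prices: S_u = 180, S_d = 120
Terminal payoffs (S − K): max(35, 0) = 35, max(-25, 0) = 0
Node 0 (S = 150): V_0 = 1/1.1·[0.7500·35.0000 + 0.2500·0.0000] = 23.8636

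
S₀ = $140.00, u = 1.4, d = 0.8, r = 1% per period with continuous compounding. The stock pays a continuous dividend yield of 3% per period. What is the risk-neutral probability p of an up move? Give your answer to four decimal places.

Per-period risk-free factor R = e^0.01 = 1.0101; dividend-adjusted growth = e^(0.01−0.03) = 0.9802.
Risk-neutral probability p = (0.9802 − 0.8)/(1.4 − 0.8) = 0.1802/0.6000 = 0.3003

p = 0.3003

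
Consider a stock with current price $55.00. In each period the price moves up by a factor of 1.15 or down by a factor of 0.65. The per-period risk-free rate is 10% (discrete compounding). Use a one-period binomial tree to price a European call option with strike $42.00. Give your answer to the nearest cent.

$17.39

Risk-neutral probability p = (1 + 0.1 − 0.65)/(1.15 − 0.65) = 0.4500/0.5000 = 0.9000
Terminal stock prices: S_u = 63.25, S_d = 35.75
Terminal payoffs (S − K): max(21.25, 0) = 21.25, max(-6.25, 0) = 0
Node 0 (S = 55): V_0 = 1/1.1·[0.9000·21.2500 + 0.1000·0.0000] = 17.3864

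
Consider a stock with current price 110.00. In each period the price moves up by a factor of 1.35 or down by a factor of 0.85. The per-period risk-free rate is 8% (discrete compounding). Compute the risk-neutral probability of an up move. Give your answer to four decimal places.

Risk-neutral probability p = (1 + 0.08 − 0.85)/(1.35 − 0.85) = 0.2300/0.5000 = 0.4600

p = 0.4600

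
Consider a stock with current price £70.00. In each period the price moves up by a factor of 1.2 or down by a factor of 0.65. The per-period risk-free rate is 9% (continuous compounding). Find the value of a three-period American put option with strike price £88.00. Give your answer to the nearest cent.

Risk-neutral probability p = (e^0.09 − 0.65)/(1.2 − 0.65) = 0.4442/0.5500 = 0.8076
Terminal stock prices: S_uuu = 121, S_uud = 65.52, S_udd = 35.49, S_ddd = 19.22
Terminal payoffs (K − S): max(-32.96, 0) = 0, max(22.48, 0) = 22.48, max(52.51, 0) = 52.51, max(68.78, 0) = 68.78
Node uu (S = 100.8): continuation = e^(−0.09)·[0.8076·0.0000 + 0.1924·22.4800] = 3.9531; exercise value = 0.0000 ≤ continuation, so V_uu = 3.9531
Node ud (S = 54.6): continuation = e^(−0.09)·[0.8076·22.4800 + 0.1924·52.5100] = 25.8259; exercise value = 33.4000 > continuation, so V_ud = 33.4000 (exercise)
Node dd (S = 29.58): continuation = e^(−0.09)·[0.8076·52.5100 + 0.1924·68.7763] = 50.8509; exercise value = 58.4250 > continuation, so V_dd = 58.4250 (exercise)
Node u (S = 84): continuation = e^(−0.09)·[0.8076·3.9531 + 0.1924·33.4000] = 8.7911; exercise value = 4.0000 ≤ continuation, so V_u = 8.7911
Node d (S = 45.5): continuation = e^(−0.09)·[0.8076·33.4000 + 0.1924·58.4250] = 34.9259; exercise value = 42.5000 > continuation, so V_d = 42.5000 (exercise)
Node 0 (S = 70): continuation = e^(−0.09)·[0.8076·8.7911 + 0.1924·42.5000] = 13.9622; exercise value = 18.0000 > continuation, so V_0 = 18.0000 (exercise)

£18.00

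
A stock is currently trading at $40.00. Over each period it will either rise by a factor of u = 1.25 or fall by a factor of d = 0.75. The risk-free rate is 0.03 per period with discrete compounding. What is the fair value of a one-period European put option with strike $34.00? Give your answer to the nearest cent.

Risk-neutral probability p = (1 + 0.03 − 0.75)/(1.25 − 0.75) = 0.2800/0.5000 = 0.5600
Terminal stock prices: S_u = 50, S_d = 30
Terminal payoffs (K − S): max(-16, 0) = 0, max(4, 0) = 4
Node 0 (S = 40): V_0 = 1/1.03·[0.5600·0.0000 + 0.4400·4.0000] = 1.7087

$1.71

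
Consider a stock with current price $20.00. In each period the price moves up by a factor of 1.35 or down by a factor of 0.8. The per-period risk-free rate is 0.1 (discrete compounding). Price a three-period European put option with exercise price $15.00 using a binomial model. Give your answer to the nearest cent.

$0.34

Risk-neutral probability p = (1 + 0.1 − 0.8)/(1.35 − 0.8) = 0.3000/0.5500 = 0.5455
Terminal stock prices: S_uuu = 49.21, S_uud = 29.16, S_udd = 17.28, S_ddd = 10.24
Terminal payoffs (K − S): max(-34.21, 0) = 0, max(-14.16, 0) = 0, max(-2.28, 0) = 0, max(4.76, 0) = 4.76
Node uu (S = 36.45): V_uu = 1/1.1·[0.5455·0.0000 + 0.4545·0.0000] = 0.0000
Node ud (S = 21.6): V_ud = 1/1.1·[0.5455·0.0000 + 0.4545·0.0000] = 0.0000
Node dd (S = 12.8): V_dd = 1/1.1·[0.5455·0.0000 + 0.4545·4.7600] = 1.9669
Node u (S = 27): V_u = 1/1.1·[0.5455·0.0000 + 0.4545·0.0000] = 0.0000
Node d (S = 16): V_d = 1/1.1·[0.5455·0.0000 + 0.4545·1.9669] = 0.8128
Node 0 (S = 20): V_0 = 1/1.1·[0.5455·0.0000 + 0.4545·0.8128] = 0.3359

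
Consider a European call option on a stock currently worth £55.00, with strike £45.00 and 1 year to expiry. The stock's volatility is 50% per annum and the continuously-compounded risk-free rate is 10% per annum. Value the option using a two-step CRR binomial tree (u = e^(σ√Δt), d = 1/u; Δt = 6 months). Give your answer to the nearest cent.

£18.60

CRR parameters: u = e^(σ√Δt) = e^(0.5·√0.5) = 1.4241, d = 1/u = 0.7022
Per-period rate: rΔt = 0.1·0.5 = 0.05, so R = e^0.05 = 1.0513
Risk-neutral probability p = (e^0.05 − 0.7022)/(1.4241 − 0.7022) = 0.3491/0.7219 = 0.4835
Terminal stock prices: S_uu = 111.5, S_ud = 55, S_dd = 27.12
Terminal payoffs (S − K): max(66.55, 0) = 66.55, max(10, 0) = 10, max(-17.88, 0) = 0
Node u (S = 78.33): V_u = e^(−0.05)·[0.4835·66.5463 + 0.5165·10.0000] = 35.5212
Node d (S = 38.62): V_d = e^(−0.05)·[0.4835·10.0000 + 0.5165·0.0000] = 4.5996
Node 0 (S = 55): V_0 = e^(−0.05)·[0.4835·35.5212 + 0.5165·4.5996] = 18.5979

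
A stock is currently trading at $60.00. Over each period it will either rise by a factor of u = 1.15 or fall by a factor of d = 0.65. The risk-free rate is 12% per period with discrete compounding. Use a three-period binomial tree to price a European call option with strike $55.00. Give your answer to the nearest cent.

$21.43

Risk-neutral probability p = (1 + 0.12 − 0.65)/(1.15 − 0.65) = 0.4700/0.5000 = 0.9400
Terminal stock prices: S_uuu = 91.25, S_uud = 51.58, S_udd = 29.15, S_ddd = 16.48
Terminal payoffs (S − K): max(36.25, 0) = 36.25, max(-3.422, 0) = 0, max(-25.85, 0) = 0, max(-38.52, 0) = 0
Node uu (S = 79.35): V_uu = 1/1.12·[0.9400·36.2525 + 0.0600·0.0000] = 30.4262
Node ud (S = 44.85): V_ud = 1/1.12·[0.9400·0.0000 + 0.0600·0.0000] = 0.0000
Node dd (S = 25.35): V_dd = 1/1.12·[0.9400·0.0000 + 0.0600·0.0000] = 0.0000
Node u (S = 69): V_u = 1/1.12·[0.9400·30.4262 + 0.0600·0.0000] = 25.5363
Node d (S = 39): V_d = 1/1.12·[0.9400·0.0000 + 0.0600·0.0000] = 0.0000
Node 0 (S = 60): V_0 = 1/1.12·[0.9400·25.5363 + 0.0600·0.0000] = 21.4322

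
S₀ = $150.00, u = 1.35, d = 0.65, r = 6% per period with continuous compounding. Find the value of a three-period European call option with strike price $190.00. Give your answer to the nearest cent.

Risk-neutral probability p = (e^0.06 − 0.65)/(1.35 − 0.65) = 0.4118/0.7000 = 0.5883
Terminal stock prices: S_uuu = 369.1, S_uud = 177.7, S_udd = 85.56, S_ddd = 41.19
Terminal payoffs (S − K): max(179.1, 0) = 179.1, max(-12.31, 0) = 0, max(-104.4, 0) = 0, max(-148.8, 0) = 0
Node uu (S = 273.4): V_uu = e^(−0.06)·[0.5883·179.0563 + 0.4117·0.0000] = 99.2107
Node ud (S = 131.6): V_ud = e^(−0.06)·[0.5883·0.0000 + 0.4117·0.0000] = 0.0000
Node dd (S = 63.38): V_dd = e^(−0.06)·[0.5883·0.0000 + 0.4117·0.0000] = 0.0000
Node u (S = 202.5): V_u = e^(−0.06)·[0.5883·99.2107 + 0.4117·0.0000] = 54.9703
Node d (S = 97.5): V_d = e^(−0.06)·[0.5883·0.0000 + 0.4117·0.0000] = 0.0000
Node 0 (S = 150): V_0 = e^(−0.06)·[0.5883·54.9703 + 0.4117·0.0000] = 30.4577

$30.46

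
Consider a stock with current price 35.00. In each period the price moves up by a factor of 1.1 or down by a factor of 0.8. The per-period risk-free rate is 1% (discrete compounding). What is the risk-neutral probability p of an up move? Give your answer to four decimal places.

Risk-neutral probability p = (1 + 0.01 − 0.8)/(1.1 − 0.8) = 0.2100/0.3000 = 0.7000

p = 0.7000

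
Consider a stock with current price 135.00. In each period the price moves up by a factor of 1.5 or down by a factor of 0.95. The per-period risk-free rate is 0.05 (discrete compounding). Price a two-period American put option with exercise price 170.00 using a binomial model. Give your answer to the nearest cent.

Risk-neutral probability p = (1 + 0.05 − 0.95)/(1.5 − 0.95) = 0.1000/0.5500 = 0.1818
Terminal stock prices: S_uu = 303.8, S_ud = 192.4, S_dd = 121.8
Terminal payoffs (K − S): max(-133.8, 0) = 0, max(-22.38, 0) = 0, max(48.16, 0) = 48.16
Node u (S = 202.5): continuation = 1/1.05·[0.1818·0.0000 + 0.8182·0.0000] = 0.0000; exercise value = 0.0000 ≤ continuation, so V_u = 0.0000
Node d (S = 128.2): continuation = 1/1.05·[0.1818·0.0000 + 0.8182·48.1625] = 37.5292; exercise value = 41.7500 > continuation, so V_d = 41.7500 (exercise)
Node 0 (S = 135): continuation = 1/1.05·[0.1818·0.0000 + 0.8182·41.7500] = 32.5325; exercise value = 35.0000 > continuation, so V_0 = 35.0000 (exercise)

35.00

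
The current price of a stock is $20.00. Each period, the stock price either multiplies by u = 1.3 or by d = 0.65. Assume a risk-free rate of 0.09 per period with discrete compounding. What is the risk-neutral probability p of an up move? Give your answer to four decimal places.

Risk-neutral probability p = (1 + 0.09 − 0.65)/(1.3 − 0.65) = 0.4400/0.6500 = 0.6769

p = 0.6769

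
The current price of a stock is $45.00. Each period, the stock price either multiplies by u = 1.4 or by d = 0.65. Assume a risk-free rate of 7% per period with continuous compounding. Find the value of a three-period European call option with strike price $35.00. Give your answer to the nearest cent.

$20.35

Risk-neutral probability p = (e^0.07 − 0.65)/(1.4 − 0.65) = 0.4225/0.7500 = 0.5633
Terminal stock prices: S_uuu = 123.5, S_uud = 57.33, S_udd = 26.62, S_ddd = 12.36
Terminal payoffs (S − K): max(88.48, 0) = 88.48, max(22.33, 0) = 22.33, max(-8.383, 0) = 0, max(-22.64, 0) = 0
Node uu (S = 88.2): V_uu = e^(−0.07)·[0.5633·88.4800 + 0.4367·22.3300] = 55.5662
Node ud (S = 40.95): V_ud = e^(−0.07)·[0.5633·22.3300 + 0.4367·0.0000] = 11.7290
Node dd (S = 19.01): V_dd = e^(−0.07)·[0.5633·0.0000 + 0.4367·0.0000] = 0.0000
Node u (S = 63): V_u = e^(−0.07)·[0.5633·55.5662 + 0.4367·11.7290] = 33.9619
Node d (S = 29.25): V_d = e^(−0.07)·[0.5633·11.7290 + 0.4367·0.0000] = 6.1608
Node 0 (S = 45): V_0 = e^(−0.07)·[0.5633·33.9619 + 0.4367·6.1608] = 20.3471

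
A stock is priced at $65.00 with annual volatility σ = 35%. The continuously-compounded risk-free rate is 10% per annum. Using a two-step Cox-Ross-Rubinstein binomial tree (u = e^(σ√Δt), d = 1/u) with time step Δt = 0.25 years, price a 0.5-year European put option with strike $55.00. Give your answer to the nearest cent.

CRR parameters: u = e^(σ√Δt) = e^(0.35·√0.25) = 1.1912, d = 1/u = 0.8395
Per-period rate: rΔt = 0.1·0.25 = 0.025, so R = e^0.025 = 1.0253
Risk-neutral probability p = (e^0.025 − 0.8395)/(1.1912 − 0.8395) = 0.1859/0.3518 = 0.5283
Terminal stock prices: S_uu = 92.24, S_ud = 65, S_dd = 45.8
Terminal payoffs (K − S): max(-37.24, 0) = 0, max(-10, 0) = 0, max(9.195, 0) = 9.195
Node u (S = 77.43): V_u = e^(−0.025)·[0.5283·0.0000 + 0.4717·0.0000] = 0.0000
Node d (S = 54.56): V_d = e^(−0.025)·[0.5283·0.0000 + 0.4717·9.1953] = 4.2301
Node 0 (S = 65): V_0 = e^(−0.025)·[0.5283·0.0000 + 0.4717·4.2301] = 1.9460

$1.95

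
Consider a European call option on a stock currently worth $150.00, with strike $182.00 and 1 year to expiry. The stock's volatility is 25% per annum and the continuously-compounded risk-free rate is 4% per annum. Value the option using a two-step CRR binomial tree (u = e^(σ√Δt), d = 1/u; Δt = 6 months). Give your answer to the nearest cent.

$7.99

CRR parameters: u = e^(σ√Δt) = e^(0.25·√0.5) = 1.1934, d = 1/u = 0.8380
Per-period rate: rΔt = 0.04·0.5 = 0.02, so R = e^0.02 = 1.0202
Risk-neutral probability p = (e^0.02 − 0.8380)/(1.1934 − 0.8380) = 0.1822/0.3554 = 0.5128
Terminal stock prices: S_uu = 213.6, S_ud = 150, S_dd = 105.3
Terminal payoffs (S − K): max(31.62, 0) = 31.62, max(-32, 0) = 0, max(-76.67, 0) = 0
Node u (S = 179): V_u = e^(−0.02)·[0.5128·31.6179 + 0.4872·0.0000] = 15.8914
Node d (S = 125.7): V_d = e^(−0.02)·[0.5128·0.0000 + 0.4872·0.0000] = 0.0000
Node 0 (S = 150): V_0 = e^(−0.02)·[0.5128·15.8914 + 0.4872·0.0000] = 7.9872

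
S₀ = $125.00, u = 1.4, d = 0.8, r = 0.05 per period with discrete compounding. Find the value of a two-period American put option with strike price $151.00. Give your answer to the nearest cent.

$30.76

Risk-neutral probability p = (1 + 0.05 − 0.8)/(1.4 − 0.8) = 0.2500/0.6000 = 0.4167
Terminal stock prices: S_uu = 245, S_ud = 140, S_dd = 80
Terminal payoffs (K − S): max(-94, 0) = 0, max(11, 0) = 11, max(71, 0) = 71
Node u (S = 175): continuation = 1/1.05·[0.4167·0.0000 + 0.5833·11.0000] = 6.1111; exercise value = 0.0000 ≤ continuation, so V_u = 6.1111
Node d (S = 100): continuation = 1/1.05·[0.4167·11.0000 + 0.5833·71.0000] = 43.8095; exercise value = 51.0000 > continuation, so V_d = 51.0000 (exercise)
Node 0 (S = 125): continuation = 1/1.05·[0.4167·6.1111 + 0.5833·51.0000] = 30.7584; exercise value = 26.0000 ≤ continuation, so V_0 = 30.7584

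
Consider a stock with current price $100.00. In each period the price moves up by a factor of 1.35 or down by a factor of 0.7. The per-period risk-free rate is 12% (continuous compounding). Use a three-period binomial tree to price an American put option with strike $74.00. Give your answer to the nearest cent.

Risk-neutral probability p = (e^0.12 − 0.7)/(1.35 − 0.7) = 0.4275/0.6500 = 0.6577
Terminal stock prices: S_uuu = 246, S_uud = 127.6, S_udd = 66.15, S_ddd = 34.3
Terminal payoffs (K − S): max(-172, 0) = 0, max(-53.58, 0) = 0, max(7.85, 0) = 7.85, max(39.7, 0) = 39.7
Node uu (S = 182.3): continuation = e^(−0.12)·[0.6577·0.0000 + 0.3423·0.0000] = 0.0000; exercise value = 0.0000 ≤ continuation, so V_uu = 0.0000
Node ud (S = 94.5): continuation = e^(−0.12)·[0.6577·0.0000 + 0.3423·7.8500] = 2.3833; exercise value = 0.0000 ≤ continuation, so V_ud = 2.3833
Node dd (S = 49): continuation = e^(−0.12)·[0.6577·7.8500 + 0.3423·39.7000] = 16.6321; exercise value = 25.0000 > continuation, so V_dd = 25.0000 (exercise)
Node u (S = 135): continuation = e^(−0.12)·[0.6577·0.0000 + 0.3423·2.3833] = 0.7236; exercise value = 0.0000 ≤ continuation, so V_u = 0.7236
Node d (S = 70): continuation = e^(−0.12)·[0.6577·2.3833 + 0.3423·25.0000] = 8.9803; exercise value = 4.0000 ≤ continuation, so V_d = 8.9803
Node 0 (S = 100): continuation = e^(−0.12)·[0.6577·0.7236 + 0.3423·8.9803] = 3.1485; exercise value = 0.0000 ≤ continuation, so V_0 = 3.1485

$3.15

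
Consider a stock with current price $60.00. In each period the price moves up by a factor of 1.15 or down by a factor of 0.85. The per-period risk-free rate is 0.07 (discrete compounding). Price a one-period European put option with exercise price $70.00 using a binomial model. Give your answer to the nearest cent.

Risk-neutral probability p = (1 + 0.07 − 0.85)/(1.15 − 0.85) = 0.2200/0.3000 = 0.7333
Terminal stock prices: S_u = 69, S_d = 51
Terminal payoffs (K − S): max(1, 0) = 1, max(19, 0) = 19
Node 0 (S = 60): V_0 = 1/1.07·[0.7333·1.0000 + 0.2667·19.0000] = 5.4206

$5.42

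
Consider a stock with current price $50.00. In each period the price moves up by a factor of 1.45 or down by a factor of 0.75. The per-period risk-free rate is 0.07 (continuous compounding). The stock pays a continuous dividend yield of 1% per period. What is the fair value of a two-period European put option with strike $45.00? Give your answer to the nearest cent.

Per-period risk-free factor R = e^0.07 = 1.0725; dividend-adjusted growth = e^(0.07−0.01) = 1.0618.
Risk-neutral probability p = (1.0618 − 0.75)/(1.45 − 0.75) = 0.3118/0.7000 = 0.4455
Terminal stock prices: S_uu = 105.1, S_ud = 54.38, S_dd = 28.12
Terminal payoffs (K − S): max(-60.12, 0) = 0, max(-9.375, 0) = 0, max(16.88, 0) = 16.88
Node u (S = 72.5): V_u = e^(−0.07)·[0.4455·0.0000 + 0.5545·0.0000] = 0.0000
Node d (S = 37.5): V_d = e^(−0.07)·[0.4455·0.0000 + 0.5545·16.8750] = 8.7249
Node 0 (S = 50): V_0 = e^(−0.07)·[0.4455·0.0000 + 0.5545·8.7249] = 4.5110

$4.51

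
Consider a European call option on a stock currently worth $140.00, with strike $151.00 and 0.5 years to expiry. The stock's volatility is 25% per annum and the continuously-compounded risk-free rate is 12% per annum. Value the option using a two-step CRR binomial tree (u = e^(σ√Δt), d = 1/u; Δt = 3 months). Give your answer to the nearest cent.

$9.44

CRR parameters: u = e^(σ√Δt) = e^(0.25·√0.25) = 1.1331, d = 1/u = 0.8825
Per-period rate: rΔt = 0.12·0.25 = 0.03, so R = e^0.03 = 1.0305
Risk-neutral probability p = (e^0.03 − 0.8825)/(1.1331 − 0.8825) = 0.1480/0.2507 = 0.5903
Terminal stock prices: S_uu = 179.8, S_ud = 140, S_dd = 109
Terminal payoffs (S − K): max(28.76, 0) = 28.76, max(-11, 0) = 0, max(-41.97, 0) = 0
Node u (S = 158.6): V_u = e^(−0.03)·[0.5903·28.7636 + 0.4097·0.0000] = 16.4771
Node d (S = 123.5): V_d = e^(−0.03)·[0.5903·0.0000 + 0.4097·0.0000] = 0.0000
Node 0 (S = 140): V_0 = e^(−0.03)·[0.5903·16.4771 + 0.4097·0.0000] = 9.4388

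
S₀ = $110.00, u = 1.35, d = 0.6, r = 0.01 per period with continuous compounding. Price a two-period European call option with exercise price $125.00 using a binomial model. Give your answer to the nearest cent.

Risk-neutral probability p = (e^0.01 − 0.6)/(1.35 − 0.6) = 0.4101/0.7500 = 0.5467
Terminal stock prices: S_uu = 200.5, S_ud = 89.1, S_dd = 39.6
Terminal payoffs (S − K): max(75.48, 0) = 75.48, max(-35.9, 0) = 0, max(-85.4, 0) = 0
Node u (S = 148.5): V_u = e^(−0.01)·[0.5467·75.4750 + 0.4533·0.0000] = 40.8541
Node d (S = 66): V_d = e^(−0.01)·[0.5467·0.0000 + 0.4533·0.0000] = 0.0000
Node 0 (S = 110): V_0 = e^(−0.01)·[0.5467·40.8541 + 0.4533·0.0000] = 22.1141

$22.11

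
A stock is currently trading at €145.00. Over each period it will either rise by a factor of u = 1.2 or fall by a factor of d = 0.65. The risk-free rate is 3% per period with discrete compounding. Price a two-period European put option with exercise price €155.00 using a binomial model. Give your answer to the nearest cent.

€25.31

Risk-neutral probability p = (1 + 0.03 − 0.65)/(1.2 − 0.65) = 0.3800/0.5500 = 0.6909
Terminal stock prices: S_uu = 208.8, S_ud = 113.1, S_dd = 61.26
Terminal payoffs (K − S): max(-53.8, 0) = 0, max(41.9, 0) = 41.9, max(93.74, 0) = 93.74
Node u (S = 174): V_u = 1/1.03·[0.6909·0.0000 + 0.3091·41.9000] = 12.5737
Node d (S = 94.25): V_d = 1/1.03·[0.6909·41.9000 + 0.3091·93.7375] = 56.2354
Node 0 (S = 145): V_0 = 1/1.03·[0.6909·12.5737 + 0.3091·56.2354] = 25.3098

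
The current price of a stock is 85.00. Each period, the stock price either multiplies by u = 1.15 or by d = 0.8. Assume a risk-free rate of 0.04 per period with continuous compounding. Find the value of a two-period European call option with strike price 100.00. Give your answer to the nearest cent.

Risk-neutral probability p = (e^0.04 − 0.8)/(1.15 − 0.8) = 0.2408/0.3500 = 0.6880
Terminal stock prices: S_uu = 112.4, S_ud = 78.2, S_dd = 54.4
Terminal payoffs (S − K): max(12.41, 0) = 12.41, max(-21.8, 0) = 0, max(-45.6, 0) = 0
Node u (S = 97.75): V_u = e^(−0.04)·[0.6880·12.4125 + 0.3120·0.0000] = 8.2053
Node d (S = 68): V_d = e^(−0.04)·[0.6880·0.0000 + 0.3120·0.0000] = 0.0000
Node 0 (S = 85): V_0 = e^(−0.04)·[0.6880·8.2053 + 0.3120·0.0000] = 5.4241

5.42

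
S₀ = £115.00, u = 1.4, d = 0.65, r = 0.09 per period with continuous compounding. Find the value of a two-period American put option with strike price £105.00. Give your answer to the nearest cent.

£11.34

Risk-neutral probability p = (e^0.09 − 0.65)/(1.4 − 0.65) = 0.4442/0.7500 = 0.5922
Terminal stock prices: S_uu = 225.4, S_ud = 104.7, S_dd = 48.59
Terminal payoffs (K − S): max(-120.4, 0) = 0, max(0.35, 0) = 0.35, max(56.41, 0) = 56.41
Node u (S = 161): continuation = e^(−0.09)·[0.5922·0.0000 + 0.4078·0.3500] = 0.1304; exercise value = 0.0000 ≤ continuation, so V_u = 0.1304
Node d (S = 74.75): continuation = e^(−0.09)·[0.5922·0.3500 + 0.4078·56.4125] = 21.2128; exercise value = 30.2500 > continuation, so V_d = 30.2500 (exercise)
Node 0 (S = 115): continuation = e^(−0.09)·[0.5922·0.1304 + 0.4078·30.2500] = 11.3439; exercise value = 0.0000 ≤ continuation, so V_0 = 11.3439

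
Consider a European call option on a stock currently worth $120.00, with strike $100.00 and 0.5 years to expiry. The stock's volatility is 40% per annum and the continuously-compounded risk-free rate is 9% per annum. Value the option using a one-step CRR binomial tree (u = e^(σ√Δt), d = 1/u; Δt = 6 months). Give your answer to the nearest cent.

$28.88

CRR parameters: u = e^(σ√Δt) = e^(0.4·√0.5) = 1.3269, d = 1/u = 0.7536
Per-period rate: rΔt = 0.09·0.5 = 0.045, so R = e^0.045 = 1.0460
Risk-neutral probability p = (e^0.045 − 0.7536)/(1.3269 − 0.7536) = 0.2924/0.5733 = 0.5100
Terminal stock prices: S_u = 159.2, S_d = 90.44
Terminal payoffs (S − K): max(59.23, 0) = 59.23, max(-9.563, 0) = 0
Node 0 (S = 120): V_0 = e^(−0.045)·[0.5100·59.2276 + 0.4900·0.0000] = 28.8797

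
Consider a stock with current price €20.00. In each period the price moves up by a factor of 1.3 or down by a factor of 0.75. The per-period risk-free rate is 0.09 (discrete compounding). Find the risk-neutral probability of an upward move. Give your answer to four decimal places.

p = 0.6182

Risk-neutral probability p = (1 + 0.09 − 0.75)/(1.3 − 0.75) = 0.3400/0.5500 = 0.6182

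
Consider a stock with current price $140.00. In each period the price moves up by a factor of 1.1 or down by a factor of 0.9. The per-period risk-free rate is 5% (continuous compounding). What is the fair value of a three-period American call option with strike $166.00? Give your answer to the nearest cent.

$7.58

Risk-neutral probability p = (e^0.05 − 0.9)/(1.1 − 0.9) = 0.1513/0.2000 = 0.7564
Terminal stock prices: S_uuu = 186.3, S_uud = 152.5, S_udd = 124.7, S_ddd = 102.1
Terminal payoffs (S − K): max(20.34, 0) = 20.34, max(-13.54, 0) = 0, max(-41.26, 0) = 0, max(-63.94, 0) = 0
Node uu (S = 169.4): continuation = e^(−0.05)·[0.7564·20.3400 + 0.2436·0.0000] = 14.6340; exercise value = 3.4000 ≤ continuation, so V_uu = 14.6340
Node ud (S = 138.6): continuation = e^(−0.05)·[0.7564·0.0000 + 0.2436·0.0000] = 0.0000; exercise value = 0.0000 ≤ continuation, so V_ud = 0.0000
Node dd (S = 113.4): continuation = e^(−0.05)·[0.7564·0.0000 + 0.2436·0.0000] = 0.0000; exercise value = 0.0000 ≤ continuation, so V_dd = 0.0000
Node u (S = 154): continuation = e^(−0.05)·[0.7564·14.6340 + 0.2436·0.0000] = 10.5287; exercise value = 0.0000 ≤ continuation, so V_u = 10.5287
Node d (S = 126): continuation = e^(−0.05)·[0.7564·0.0000 + 0.2436·0.0000] = 0.0000; exercise value = 0.0000 ≤ continuation, so V_d = 0.0000
Node 0 (S = 140): continuation = e^(−0.05)·[0.7564·10.5287 + 0.2436·0.0000] = 7.5750; exercise value = 0.0000 ≤ continuation, so V_0 = 7.5750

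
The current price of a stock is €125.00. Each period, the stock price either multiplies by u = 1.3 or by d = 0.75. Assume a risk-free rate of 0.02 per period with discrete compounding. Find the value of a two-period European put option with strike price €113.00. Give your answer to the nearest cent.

€10.63

Risk-neutral probability p = (1 + 0.02 − 0.75)/(1.3 − 0.75) = 0.2700/0.5500 = 0.4909
Terminal stock prices: S_uu = 211.3, S_ud = 121.9, S_dd = 70.31
Terminal payoffs (K − S): max(-98.25, 0) = 0, max(-8.875, 0) = 0, max(42.69, 0) = 42.69
Node u (S = 162.5): V_u = 1/1.02·[0.4909·0.0000 + 0.5091·0.0000] = 0.0000
Node d (S = 93.75): V_d = 1/1.02·[0.4909·0.0000 + 0.5091·42.6875] = 21.3057
Node 0 (S = 125): V_0 = 1/1.02·[0.4909·0.0000 + 0.5091·21.3057] = 10.6339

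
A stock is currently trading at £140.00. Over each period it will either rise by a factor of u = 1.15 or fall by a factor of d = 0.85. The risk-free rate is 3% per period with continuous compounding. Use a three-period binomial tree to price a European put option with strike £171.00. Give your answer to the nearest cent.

Risk-neutral probability p = (e^0.03 − 0.85)/(1.15 − 0.85) = 0.1805/0.3000 = 0.6015
Terminal stock prices: S_uuu = 212.9, S_uud = 157.4, S_udd = 116.3, S_ddd = 85.98
Terminal payoffs (K − S): max(-41.92, 0) = 0, max(13.62, 0) = 13.62, max(54.68, 0) = 54.68, max(85.02, 0) = 85.02
Node uu (S = 185.1): V_uu = e^(−0.03)·[0.6015·0.0000 + 0.3985·13.6225] = 5.2679
Node ud (S = 136.8): V_ud = e^(−0.03)·[0.6015·13.6225 + 0.3985·54.6775] = 29.0962
Node dd (S = 101.1): V_dd = e^(−0.03)·[0.6015·54.6775 + 0.3985·85.0225] = 64.7962
Node u (S = 161): V_u = e^(−0.03)·[0.6015·5.2679 + 0.3985·29.0962] = 14.3268
Node d (S = 119): V_d = e^(−0.03)·[0.6015·29.0962 + 0.3985·64.7962] = 42.0417
Node 0 (S = 140): V_0 = e^(−0.03)·[0.6015·14.3268 + 0.3985·42.0417] = 24.6210

£24.62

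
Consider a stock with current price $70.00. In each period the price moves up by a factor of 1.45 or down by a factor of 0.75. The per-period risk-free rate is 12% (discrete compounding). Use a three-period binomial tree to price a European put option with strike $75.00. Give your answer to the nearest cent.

$7.88

Risk-neutral probability p = (1 + 0.12 − 0.75)/(1.45 − 0.75) = 0.3700/0.7000 = 0.5286
Terminal stock prices: S_uuu = 213.4, S_uud = 110.4, S_udd = 57.09, S_ddd = 29.53
Terminal payoffs (K − S): max(-138.4, 0) = 0, max(-35.38, 0) = 0, max(17.91, 0) = 17.91, max(45.47, 0) = 45.47
Node uu (S = 147.2): V_uu = 1/1.12·[0.5286·0.0000 + 0.4714·0.0000] = 0.0000
Node ud (S = 76.12): V_ud = 1/1.12·[0.5286·0.0000 + 0.4714·17.9062] = 7.5371
Node dd (S = 39.38): V_dd = 1/1.12·[0.5286·17.9062 + 0.4714·45.4688] = 27.5893
Node u (S = 101.5): V_u = 1/1.12·[0.5286·0.0000 + 0.4714·7.5371] = 3.1725
Node d (S = 52.5): V_d = 1/1.12·[0.5286·7.5371 + 0.4714·27.5893] = 15.1699
Node 0 (S = 70): V_0 = 1/1.12·[0.5286·3.1725 + 0.4714·15.1699] = 7.8825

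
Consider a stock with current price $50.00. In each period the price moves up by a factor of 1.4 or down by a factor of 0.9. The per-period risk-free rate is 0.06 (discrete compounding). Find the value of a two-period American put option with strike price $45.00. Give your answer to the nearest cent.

Risk-neutral probability p = (1 + 0.06 − 0.9)/(1.4 − 0.9) = 0.1600/0.5000 = 0.3200
Terminal stock prices: S_uu = 98, S_ud = 63, S_dd = 40.5
Terminal payoffs (K − S): max(-53, 0) = 0, max(-18, 0) = 0, max(4.5, 0) = 4.5
Node u (S = 70): continuation = 1/1.06·[0.3200·0.0000 + 0.6800·0.0000] = 0.0000; exercise value = 0.0000 ≤ continuation, so V_u = 0.0000
Node d (S = 45): continuation = 1/1.06·[0.3200·0.0000 + 0.6800·4.5000] = 2.8868; exercise value = 0.0000 ≤ continuation, so V_d = 2.8868
Node 0 (S = 50): continuation = 1/1.06·[0.3200·0.0000 + 0.6800·2.8868] = 1.8519; exercise value = 0.0000 ≤ continuation, so V_0 = 1.8519

$1.85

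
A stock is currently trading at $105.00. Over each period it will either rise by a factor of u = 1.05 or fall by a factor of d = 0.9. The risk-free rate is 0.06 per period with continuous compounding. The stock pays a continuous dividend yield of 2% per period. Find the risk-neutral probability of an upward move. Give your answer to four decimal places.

p = 0.9387

Per-period risk-free factor R = e^0.06 = 1.0618; dividend-adjusted growth = e^(0.06−0.02) = 1.0408.
Risk-neutral probability p = (1.0408 − 0.9)/(1.05 − 0.9) = 0.1408/0.1500 = 0.9387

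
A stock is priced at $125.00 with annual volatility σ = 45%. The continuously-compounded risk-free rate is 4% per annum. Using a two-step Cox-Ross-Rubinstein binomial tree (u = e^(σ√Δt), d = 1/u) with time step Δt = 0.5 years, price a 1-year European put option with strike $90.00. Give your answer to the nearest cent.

$6.87

CRR parameters: u = e^(σ√Δt) = e^(0.45·√0.5) = 1.3746, d = 1/u = 0.7275
Per-period rate: rΔt = 0.04·0.5 = 0.02, so R = e^0.02 = 1.0202
Risk-neutral probability p = (e^0.02 − 0.7275)/(1.3746 − 0.7275) = 0.2927/0.6472 = 0.4523
Terminal stock prices: S_uu = 236.2, S_ud = 125, S_dd = 66.15
Terminal payoffs (K − S): max(-146.2, 0) = 0, max(-35, 0) = 0, max(23.85, 0) = 23.85
Node u (S = 171.8): V_u = e^(−0.02)·[0.4523·0.0000 + 0.5477·0.0000] = 0.0000
Node d (S = 90.93): V_d = e^(−0.02)·[0.4523·0.0000 + 0.5477·23.8505] = 12.8036
Node 0 (S = 125): V_0 = e^(−0.02)·[0.4523·0.0000 + 0.5477·12.8036] = 6.8733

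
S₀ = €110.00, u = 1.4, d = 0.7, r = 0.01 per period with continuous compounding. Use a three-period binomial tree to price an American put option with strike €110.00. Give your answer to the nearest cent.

Risk-neutral probability p = (e^0.01 − 0.7)/(1.4 − 0.7) = 0.3101/0.7000 = 0.4429
Terminal stock prices: S_uuu = 301.8, S_uud = 150.9, S_udd = 75.46, S_ddd = 37.73
Terminal payoffs (K − S): max(-191.8, 0) = 0, max(-40.92, 0) = 0, max(34.54, 0) = 34.54, max(72.27, 0) = 72.27
Node uu (S = 215.6): continuation = e^(−0.01)·[0.4429·0.0000 + 0.5571·0.0000] = 0.0000; exercise value = 0.0000 ≤ continuation, so V_uu = 0.0000
Node ud (S = 107.8): continuation = e^(−0.01)·[0.4429·0.0000 + 0.5571·34.5400] = 19.0498; exercise value = 2.2000 ≤ continuation, so V_ud = 19.0498
Node dd (S = 53.9): continuation = e^(−0.01)·[0.4429·34.5400 + 0.5571·72.2700] = 55.0055; exercise value = 56.1000 > continuation, so V_dd = 56.1000 (exercise)
Node u (S = 154): continuation = e^(−0.01)·[0.4429·0.0000 + 0.5571·19.0498] = 10.5065; exercise value = 0.0000 ≤ continuation, so V_u = 10.5065
Node d (S = 77): continuation = e^(−0.01)·[0.4429·19.0498 + 0.5571·56.1000] = 39.2945; exercise value = 33.0000 ≤ continuation, so V_d = 39.2945
Node 0 (S = 110): continuation = e^(−0.01)·[0.4429·10.5065 + 0.5571·39.2945] = 26.2793; exercise value = 0.0000 ≤ continuation, so V_0 = 26.2793

€26.28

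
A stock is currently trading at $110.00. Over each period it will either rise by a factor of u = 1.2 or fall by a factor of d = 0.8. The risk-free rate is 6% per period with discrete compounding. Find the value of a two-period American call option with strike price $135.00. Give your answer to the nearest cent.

$8.80

Risk-neutral probability p = (1 + 0.06 − 0.8)/(1.2 − 0.8) = 0.2600/0.4000 = 0.6500
Terminal stock prices: S_uu = 158.4, S_ud = 105.6, S_dd = 70.4
Terminal payoffs (S − K): max(23.4, 0) = 23.4, max(-29.4, 0) = 0, max(-64.6, 0) = 0
Node u (S = 132): continuation = 1/1.06·[0.6500·23.4000 + 0.3500·0.0000] = 14.3491; exercise value = 0.0000 ≤ continuation, so V_u = 14.3491
Node d (S = 88): continuation = 1/1.06·[0.6500·0.0000 + 0.3500·0.0000] = 0.0000; exercise value = 0.0000 ≤ continuation, so V_d = 0.0000
Node 0 (S = 110): continuation = 1/1.06·[0.6500·14.3491 + 0.3500·0.0000] = 8.7989; exercise value = 0.0000 ≤ continuation, so V_0 = 8.7989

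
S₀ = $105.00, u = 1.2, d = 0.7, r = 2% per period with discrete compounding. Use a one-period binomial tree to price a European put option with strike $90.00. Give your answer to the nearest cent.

Risk-neutral probability p = (1 + 0.02 − 0.7)/(1.2 − 0.7) = 0.3200/0.5000 = 0.6400
Terminal stock prices: S_u = 126, S_d = 73.5
Terminal payoffs (K − S): max(-36, 0) = 0, max(16.5, 0) = 16.5
Node 0 (S = 105): V_0 = 1/1.02·[0.6400·0.0000 + 0.3600·16.5000] = 5.8235

$5.82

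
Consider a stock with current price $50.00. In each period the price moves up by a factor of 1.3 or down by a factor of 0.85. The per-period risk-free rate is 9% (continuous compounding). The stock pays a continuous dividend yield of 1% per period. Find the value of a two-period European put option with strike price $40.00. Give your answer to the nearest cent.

$0.75

Per-period risk-free factor R = e^0.09 = 1.0942; dividend-adjusted growth = e^(0.09−0.01) = 1.0833.
Risk-neutral probability p = (1.0833 − 0.85)/(1.3 − 0.85) = 0.2333/0.4500 = 0.5184
Terminal stock prices: S_uu = 84.5, S_ud = 55.25, S_dd = 36.12
Terminal payoffs (K − S): max(-44.5, 0) = 0, max(-15.25, 0) = 0, max(3.875, 0) = 3.875
Node u (S = 65): V_u = e^(−0.09)·[0.5184·0.0000 + 0.4816·0.0000] = 0.0000
Node d (S = 42.5): V_d = e^(−0.09)·[0.5184·0.0000 + 0.4816·3.8750] = 1.7055
Node 0 (S = 50): V_0 = e^(−0.09)·[0.5184·0.0000 + 0.4816·1.7055] = 0.7507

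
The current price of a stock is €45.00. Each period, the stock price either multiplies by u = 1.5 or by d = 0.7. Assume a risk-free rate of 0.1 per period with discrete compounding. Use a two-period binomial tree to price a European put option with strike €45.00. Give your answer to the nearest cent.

Risk-neutral probability p = (1 + 0.1 − 0.7)/(1.5 − 0.7) = 0.4000/0.8000 = 0.5000
Terminal stock prices: S_uu = 101.2, S_ud = 47.25, S_dd = 22.05
Terminal payoffs (K − S): max(-56.25, 0) = 0, max(-2.25, 0) = 0, max(22.95, 0) = 22.95
Node u (S = 67.5): V_u = 1/1.1·[0.5000·0.0000 + 0.5000·0.0000] = 0.0000
Node d (S = 31.5): V_d = 1/1.1·[0.5000·0.0000 + 0.5000·22.9500] = 10.4318
Node 0 (S = 45): V_0 = 1/1.1·[0.5000·0.0000 + 0.5000·10.4318] = 4.7417

€4.74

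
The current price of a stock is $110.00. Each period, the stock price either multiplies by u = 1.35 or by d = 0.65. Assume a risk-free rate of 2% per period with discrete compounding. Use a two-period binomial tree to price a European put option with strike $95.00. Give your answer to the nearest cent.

Risk-neutral probability p = (1 + 0.02 − 0.65)/(1.35 − 0.65) = 0.3700/0.7000 = 0.5286
Terminal stock prices: S_uu = 200.5, S_ud = 96.53, S_dd = 46.48
Terminal payoffs (K − S): max(-105.5, 0) = 0, max(-1.525, 0) = 0, max(48.52, 0) = 48.52
Node u (S = 148.5): V_u = 1/1.02·[0.5286·0.0000 + 0.4714·0.0000] = 0.0000
Node d (S = 71.5): V_d = 1/1.02·[0.5286·0.0000 + 0.4714·48.5250] = 22.4275
Node 0 (S = 110): V_0 = 1/1.02·[0.5286·0.0000 + 0.4714·22.4275] = 10.3657

$10.37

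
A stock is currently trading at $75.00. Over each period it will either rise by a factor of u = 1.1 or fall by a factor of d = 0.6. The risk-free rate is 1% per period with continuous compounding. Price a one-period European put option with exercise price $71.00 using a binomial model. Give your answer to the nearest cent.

Risk-neutral probability p = (e^0.01 − 0.6)/(1.1 − 0.6) = 0.4101/0.5000 = 0.8201
Terminal stock prices: S_u = 82.5, S_d = 45
Terminal payoffs (K − S): max(-11.5, 0) = 0, max(26, 0) = 26
Node 0 (S = 75): V_0 = e^(−0.01)·[0.8201·0.0000 + 0.1799·26.0000] = 4.6309

$4.63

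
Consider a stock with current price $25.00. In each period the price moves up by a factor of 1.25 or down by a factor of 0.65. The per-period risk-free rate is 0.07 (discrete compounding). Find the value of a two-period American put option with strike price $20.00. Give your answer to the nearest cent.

Risk-neutral probability p = (1 + 0.07 − 0.65)/(1.25 − 0.65) = 0.4200/0.6000 = 0.7000
Terminal stock prices: S_uu = 39.06, S_ud = 20.31, S_dd = 10.56
Terminal payoffs (K − S): max(-19.06, 0) = 0, max(-0.3125, 0) = 0, max(9.437, 0) = 9.437
Node u (S = 31.25): continuation = 1/1.07·[0.7000·0.0000 + 0.3000·0.0000] = 0.0000; exercise value = 0.0000 ≤ continuation, so V_u = 0.0000
Node d (S = 16.25): continuation = 1/1.07·[0.7000·0.0000 + 0.3000·9.4375] = 2.6460; exercise value = 3.7500 > continuation, so V_d = 3.7500 (exercise)
Node 0 (S = 25): continuation = 1/1.07·[0.7000·0.0000 + 0.3000·3.7500] = 1.0514; exercise value = 0.0000 ≤ continuation, so V_0 = 1.0514

$1.05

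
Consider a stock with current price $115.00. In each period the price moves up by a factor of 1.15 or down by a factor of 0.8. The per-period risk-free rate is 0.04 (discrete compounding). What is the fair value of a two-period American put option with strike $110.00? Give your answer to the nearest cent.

Risk-neutral probability p = (1 + 0.04 − 0.8)/(1.15 − 0.8) = 0.2400/0.3500 = 0.6857
Terminal stock prices: S_uu = 152.1, S_ud = 105.8, S_dd = 73.6
Terminal payoffs (K − S): max(-42.09, 0) = 0, max(4.2, 0) = 4.2, max(36.4, 0) = 36.4
Node u (S = 132.2): continuation = 1/1.04·[0.6857·0.0000 + 0.3143·4.2000] = 1.2692; exercise value = 0.0000 ≤ continuation, so V_u = 1.2692
Node d (S = 92): continuation = 1/1.04·[0.6857·4.2000 + 0.3143·36.4000] = 13.7692; exercise value = 18.0000 > continuation, so V_d = 18.0000 (exercise)
Node 0 (S = 115): continuation = 1/1.04·[0.6857·1.2692 + 0.3143·18.0000] = 6.2764; exercise value = 0.0000 ≤ continuation, so V_0 = 6.2764

$6.28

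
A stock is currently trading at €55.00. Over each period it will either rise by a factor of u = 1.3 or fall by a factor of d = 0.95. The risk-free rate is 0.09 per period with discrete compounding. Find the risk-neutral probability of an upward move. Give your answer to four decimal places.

Risk-neutral probability p = (1 + 0.09 − 0.95)/(1.3 − 0.95) = 0.1400/0.3500 = 0.4000

p = 0.4000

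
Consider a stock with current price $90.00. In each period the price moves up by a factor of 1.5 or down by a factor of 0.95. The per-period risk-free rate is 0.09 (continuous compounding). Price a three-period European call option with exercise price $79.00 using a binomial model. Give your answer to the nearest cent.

$30.26

Risk-neutral probability p = (e^0.09 − 0.95)/(1.5 − 0.95) = 0.1442/0.5500 = 0.2621
Terminal stock prices: S_uuu = 303.8, S_uud = 192.4, S_udd = 121.8, S_ddd = 77.16
Terminal payoffs (S − K): max(224.8, 0) = 224.8, max(113.4, 0) = 113.4, max(42.84, 0) = 42.84, max(-1.836, 0) = 0
Node uu (S = 202.5): V_uu = e^(−0.09)·[0.2621·224.7500 + 0.7379·113.3750] = 130.2994
Node ud (S = 128.2): V_ud = e^(−0.09)·[0.2621·113.3750 + 0.7379·42.8375] = 56.0494
Node dd (S = 81.22): V_dd = e^(−0.09)·[0.2621·42.8375 + 0.7379·0.0000] = 10.2627
Node u (S = 135): V_u = e^(−0.09)·[0.2621·130.2994 + 0.7379·56.0494] = 69.0137
Node d (S = 85.5): V_d = e^(−0.09)·[0.2621·56.0494 + 0.7379·10.2627] = 20.3487
Node 0 (S = 90): V_0 = e^(−0.09)·[0.2621·69.0137 + 0.7379·20.3487] = 30.2561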